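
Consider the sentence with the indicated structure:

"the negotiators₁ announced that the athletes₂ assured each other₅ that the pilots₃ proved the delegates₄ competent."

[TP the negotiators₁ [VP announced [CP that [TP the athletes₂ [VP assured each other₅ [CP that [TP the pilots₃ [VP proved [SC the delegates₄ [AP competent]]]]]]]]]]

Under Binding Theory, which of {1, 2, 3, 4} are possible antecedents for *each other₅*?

*each other* is an anaphor, so Principle A applies: it must be bound in its binding domain.
Binding domain of *each other₅*: the embedded TP, whose subject is the athletes₂.
*the negotiators₁* c-commands the anaphor but is outside its binding domain → cannot satisfy Principle A.
*the athletes₂* c-commands the anaphor within its binding domain → licit binder.
*the pilots₃* does not c-command the anaphor → cannot bind it.
*the delegates₄* does not c-command the anaphor → cannot bind it.

{2}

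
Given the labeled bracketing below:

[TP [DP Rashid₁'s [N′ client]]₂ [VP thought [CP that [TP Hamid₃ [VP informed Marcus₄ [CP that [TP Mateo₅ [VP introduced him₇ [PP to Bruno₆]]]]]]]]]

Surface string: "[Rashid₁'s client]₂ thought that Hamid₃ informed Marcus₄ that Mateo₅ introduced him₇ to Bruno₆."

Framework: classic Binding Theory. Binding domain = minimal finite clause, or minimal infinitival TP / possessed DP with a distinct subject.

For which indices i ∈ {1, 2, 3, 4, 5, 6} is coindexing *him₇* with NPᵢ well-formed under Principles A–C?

*him* is a pronoun, so Principle B applies: it must be free in its binding domain.
Binding domain of *him₇*: the embedded TP, whose subject is Mateo₅.
*Rashid₁* and the pronoun do not c-command one another → neither Principle B nor Principle C is at stake; coindexation permitted.
*[Rashid₁'s client]₂* c-commands the pronoun but from outside its binding domain, and is not c-commanded by it → coindexation permitted.
*Hamid₃* c-commands the pronoun but from outside its binding domain, and is not c-commanded by it → coindexation permitted.
*Marcus₄* c-commands the pronoun but from outside its binding domain, and is not c-commanded by it → coindexation permitted.
*Mateo₅* c-commands the pronoun within its binding domain → coindexation would violate Principle B.
*Bruno₆*: the pronoun c-commands this R-expression → coindexation would violate Principle C on *Bruno₆*.

{1, 2, 3, 4}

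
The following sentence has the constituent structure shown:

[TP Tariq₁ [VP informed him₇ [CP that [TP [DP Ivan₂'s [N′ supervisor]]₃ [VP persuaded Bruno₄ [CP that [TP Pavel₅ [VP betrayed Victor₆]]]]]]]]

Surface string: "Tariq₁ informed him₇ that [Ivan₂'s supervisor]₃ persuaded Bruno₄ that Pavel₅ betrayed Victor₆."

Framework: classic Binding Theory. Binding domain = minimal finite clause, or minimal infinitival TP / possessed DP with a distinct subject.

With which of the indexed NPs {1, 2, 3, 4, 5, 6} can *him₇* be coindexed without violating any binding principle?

*him* is a pronoun, so Principle B applies: it must be free in its binding domain.
Binding domain of *him₇*: the matrix TP, whose subject is Tariq₁.
*Tariq₁* c-commands the pronoun within its binding domain → coindexation would violate Principle B.
*Ivan₂*: the pronoun c-commands this R-expression → coindexation would violate Principle C on *Ivan₂*.
*[Ivan₂'s supervisor]₃*: the pronoun c-commands this R-expression → coindexation would violate Principle C on *[Ivan₂'s supervisor]₃*.
*Bruno₄*: the pronoun c-commands this R-expression → coindexation would violate Principle C on *Bruno₄*.
*Pavel₅*: the pronoun c-commands this R-expression → coindexation would violate Principle C on *Pavel₅*.
*Victor₆*: the pronoun c-commands this R-expression → coindexation would violate Principle C on *Victor₆*.

none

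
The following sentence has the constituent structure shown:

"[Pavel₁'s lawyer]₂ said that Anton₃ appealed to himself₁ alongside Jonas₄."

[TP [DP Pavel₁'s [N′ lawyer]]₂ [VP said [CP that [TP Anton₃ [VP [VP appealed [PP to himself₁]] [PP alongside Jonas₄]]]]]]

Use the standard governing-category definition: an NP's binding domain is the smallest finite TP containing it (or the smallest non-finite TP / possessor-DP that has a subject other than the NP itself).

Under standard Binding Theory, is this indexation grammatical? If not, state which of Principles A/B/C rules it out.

Principle A

The two coindexed NPs are *Pavel₁* and *himself₁*.
*himself₁* is an anaphor. Principle A requires it to be bound within its binding domain — the embedded TP, whose subject is Anton₃.
Within that domain it is c-commanded by *Anton₃*, which does not share its index.
*Pavel₁* does not c-command the anaphor at all.
The anaphor is unbound in its domain → Principle A violation.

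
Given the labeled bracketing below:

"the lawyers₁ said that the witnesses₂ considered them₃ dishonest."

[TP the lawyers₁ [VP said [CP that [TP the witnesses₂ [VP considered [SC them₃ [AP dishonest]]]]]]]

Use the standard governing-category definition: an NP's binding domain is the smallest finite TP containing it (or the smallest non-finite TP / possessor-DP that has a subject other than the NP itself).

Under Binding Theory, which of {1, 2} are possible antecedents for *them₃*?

*them* is a pronoun, so Principle B applies: it must be free in its binding domain.
Binding domain of *them₃*: the embedded TP, whose subject is the witnesses₂.
*the lawyers₁* c-commands the pronoun but from outside its binding domain, and is not c-commanded by it → coindexation permitted.
*the witnesses₂* c-commands the pronoun within its binding domain → coindexation would violate Principle B.

{1}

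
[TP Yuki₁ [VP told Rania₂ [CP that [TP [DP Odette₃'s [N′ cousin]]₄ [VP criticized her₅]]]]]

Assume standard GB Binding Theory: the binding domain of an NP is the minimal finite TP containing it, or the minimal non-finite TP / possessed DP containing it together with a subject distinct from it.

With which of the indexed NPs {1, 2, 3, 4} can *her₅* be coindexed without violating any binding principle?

{1, 2, 3}

*her* is a pronoun, so Principle B applies: it must be free in its binding domain.
Binding domain of *her₅*: the embedded TP, whose subject is [Odette₃'s cousin]₄.
*Yuki₁* c-commands the pronoun but from outside its binding domain, and is not c-commanded by it → coindexation permitted.
*Rania₂* c-commands the pronoun but from outside its binding domain, and is not c-commanded by it → coindexation permitted.
*Odette₃* and the pronoun do not c-command one another → neither Principle B nor Principle C is at stake; coindexation permitted.
*[Odette₃'s cousin]₄* c-commands the pronoun within its binding domain → coindexation would violate Principle B.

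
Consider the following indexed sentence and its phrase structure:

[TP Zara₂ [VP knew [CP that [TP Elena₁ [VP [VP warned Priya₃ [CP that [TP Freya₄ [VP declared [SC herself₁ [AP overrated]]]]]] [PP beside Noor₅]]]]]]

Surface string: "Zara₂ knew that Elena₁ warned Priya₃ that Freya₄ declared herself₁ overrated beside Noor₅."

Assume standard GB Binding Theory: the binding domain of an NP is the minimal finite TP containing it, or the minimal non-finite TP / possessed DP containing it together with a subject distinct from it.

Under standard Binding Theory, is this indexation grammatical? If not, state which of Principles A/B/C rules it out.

The two coindexed NPs are *Elena₁* and *herself₁*.
*herself₁* is an anaphor. Principle A requires it to be bound within its binding domain — the embedded TP, whose subject is Freya₄.
Within that domain it is c-commanded by *Freya₄*, which does not share its index.
*Elena₁* does c-command the anaphor, but from outside its binding domain.
The anaphor is unbound in its domain → Principle A violation.

Principle A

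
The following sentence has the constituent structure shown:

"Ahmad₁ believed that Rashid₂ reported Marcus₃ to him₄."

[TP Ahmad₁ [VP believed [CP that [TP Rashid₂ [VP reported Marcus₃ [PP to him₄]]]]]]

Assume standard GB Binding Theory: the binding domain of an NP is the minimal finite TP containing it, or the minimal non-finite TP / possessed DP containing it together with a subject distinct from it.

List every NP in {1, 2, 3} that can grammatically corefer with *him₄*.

*him* is a pronoun, so Principle B applies: it must be free in its binding domain.
Binding domain of *him₄*: the embedded TP, whose subject is Rashid₂.
*Ahmad₁* c-commands the pronoun but from outside its binding domain, and is not c-commanded by it → coindexation permitted.
*Rashid₂* c-commands the pronoun within its binding domain → coindexation would violate Principle B.
*Marcus₃* c-commands the pronoun within its binding domain → coindexation would violate Principle B.

{1}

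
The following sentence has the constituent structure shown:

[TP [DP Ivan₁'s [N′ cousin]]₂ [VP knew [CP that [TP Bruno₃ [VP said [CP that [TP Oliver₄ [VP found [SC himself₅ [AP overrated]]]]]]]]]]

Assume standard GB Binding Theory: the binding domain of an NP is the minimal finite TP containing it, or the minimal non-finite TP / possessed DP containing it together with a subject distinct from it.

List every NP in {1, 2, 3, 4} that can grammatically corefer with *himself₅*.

{4}

*himself* is an anaphor, so Principle A applies: it must be bound in its binding domain.
Binding domain of *himself₅*: the embedded TP, whose subject is Oliver₄.
*Ivan₁* does not c-command the anaphor → cannot bind it.
*[Ivan₁'s cousin]₂* c-commands the anaphor but is outside its binding domain → cannot satisfy Principle A.
*Bruno₃* c-commands the anaphor but is outside its binding domain → cannot satisfy Principle A.
*Oliver₄* c-commands the anaphor within its binding domain → licit binder.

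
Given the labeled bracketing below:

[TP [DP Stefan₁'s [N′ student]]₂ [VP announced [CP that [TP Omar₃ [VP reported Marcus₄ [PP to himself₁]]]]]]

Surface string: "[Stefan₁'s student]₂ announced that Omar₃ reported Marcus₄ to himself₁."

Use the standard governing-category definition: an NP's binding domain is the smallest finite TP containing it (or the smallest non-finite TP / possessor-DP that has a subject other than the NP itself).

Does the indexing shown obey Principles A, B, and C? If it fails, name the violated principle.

Principle A

The two coindexed NPs are *Stefan₁* and *himself₁*.
*himself₁* is an anaphor. Principle A requires it to be bound within its binding domain — the embedded TP, whose subject is Omar₃.
Within that domain it is c-commanded by *Omar₃*, *Marcus₄*, none of which share its index.
*Stefan₁* does not c-command the anaphor at all.
The anaphor is unbound in its domain → Principle A violation.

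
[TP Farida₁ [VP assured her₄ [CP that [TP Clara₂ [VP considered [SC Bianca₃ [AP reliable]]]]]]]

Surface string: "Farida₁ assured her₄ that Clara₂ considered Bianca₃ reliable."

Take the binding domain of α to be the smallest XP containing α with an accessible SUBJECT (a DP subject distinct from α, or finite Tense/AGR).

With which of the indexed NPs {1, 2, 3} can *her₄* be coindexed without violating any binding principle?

none

*her* is a pronoun, so Principle B applies: it must be free in its binding domain.
Binding domain of *her₄*: the matrix TP, whose subject is Farida₁.
*Farida₁* c-commands the pronoun within its binding domain → coindexation would violate Principle B.
*Clara₂*: the pronoun c-commands this R-expression → coindexation would violate Principle C on *Clara₂*.
*Bianca₃*: the pronoun c-commands this R-expression → coindexation would violate Principle C on *Bianca₃*.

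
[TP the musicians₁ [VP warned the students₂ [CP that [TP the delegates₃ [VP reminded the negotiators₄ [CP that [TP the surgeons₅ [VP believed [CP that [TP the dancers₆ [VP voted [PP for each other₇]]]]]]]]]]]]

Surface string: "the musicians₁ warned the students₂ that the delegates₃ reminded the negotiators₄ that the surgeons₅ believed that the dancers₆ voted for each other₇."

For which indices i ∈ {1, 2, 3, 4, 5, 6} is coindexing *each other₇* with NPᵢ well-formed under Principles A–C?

{6}

*each other* is an anaphor, so Principle A applies: it must be bound in its binding domain.
Binding domain of *each other₇*: the embedded TP, whose subject is the dancers₆.
*the musicians₁* c-commands the anaphor but is outside its binding domain → cannot satisfy Principle A.
*the students₂* c-commands the anaphor but is outside its binding domain → cannot satisfy Principle A.
*the delegates₃* c-commands the anaphor but is outside its binding domain → cannot satisfy Principle A.
*the negotiators₄* c-commands the anaphor but is outside its binding domain → cannot satisfy Principle A.
*the surgeons₅* c-commands the anaphor but is outside its binding domain → cannot satisfy Principle A.
*the dancers₆* c-commands the anaphor within its binding domain → licit binder.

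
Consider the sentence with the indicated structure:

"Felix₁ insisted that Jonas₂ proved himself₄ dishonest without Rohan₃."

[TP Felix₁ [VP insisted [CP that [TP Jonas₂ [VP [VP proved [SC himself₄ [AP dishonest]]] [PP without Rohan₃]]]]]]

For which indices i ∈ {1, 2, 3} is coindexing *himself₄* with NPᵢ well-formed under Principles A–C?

{2}

*himself* is an anaphor, so Principle A applies: it must be bound in its binding domain.
Binding domain of *himself₄*: the embedded TP, whose subject is Jonas₂.
*Felix₁* c-commands the anaphor but is outside its binding domain → cannot satisfy Principle A.
*Jonas₂* c-commands the anaphor within its binding domain → licit binder.
*Rohan₃* does not c-command the anaphor → cannot bind it.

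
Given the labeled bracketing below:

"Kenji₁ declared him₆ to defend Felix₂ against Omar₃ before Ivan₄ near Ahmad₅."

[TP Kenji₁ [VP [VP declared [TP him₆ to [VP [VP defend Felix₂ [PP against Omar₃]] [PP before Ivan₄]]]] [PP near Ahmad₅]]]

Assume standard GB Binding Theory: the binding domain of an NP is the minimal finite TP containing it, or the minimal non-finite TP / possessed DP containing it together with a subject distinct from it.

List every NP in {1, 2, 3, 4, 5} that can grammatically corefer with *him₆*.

*him* is a pronoun, so Principle B applies: it must be free in its binding domain.
Binding domain of *him₆*: the matrix TP, whose subject is Kenji₁.
*Kenji₁* c-commands the pronoun within its binding domain → coindexation would violate Principle B.
*Felix₂*: the pronoun c-commands this R-expression → coindexation would violate Principle C on *Felix₂*.
*Omar₃*: the pronoun c-commands this R-expression → coindexation would violate Principle C on *Omar₃*.
*Ivan₄*: the pronoun c-commands this R-expression → coindexation would violate Principle C on *Ivan₄*.
*Ahmad₅* and the pronoun do not c-command one another → neither Principle B nor Principle C is at stake; coindexation permitted.

{5}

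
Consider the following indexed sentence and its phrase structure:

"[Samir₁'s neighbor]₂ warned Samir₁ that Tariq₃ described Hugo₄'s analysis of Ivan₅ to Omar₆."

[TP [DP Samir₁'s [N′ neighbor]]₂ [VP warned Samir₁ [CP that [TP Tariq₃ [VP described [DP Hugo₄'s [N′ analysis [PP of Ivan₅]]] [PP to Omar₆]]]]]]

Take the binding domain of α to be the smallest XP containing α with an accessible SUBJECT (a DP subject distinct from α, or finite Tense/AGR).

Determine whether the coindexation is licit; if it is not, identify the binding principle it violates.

grammatical

The two coindexed NPs are *Samir₁* and *Samir₁*.
*Samir₁* is an R-expression; no coindexed NP c-commands it, so Principle C holds.
*Samir₁* is an R-expression; *Samir₁* does not c-command it, and no other NP shares its index, so Principle C is satisfied.
All principles are respected.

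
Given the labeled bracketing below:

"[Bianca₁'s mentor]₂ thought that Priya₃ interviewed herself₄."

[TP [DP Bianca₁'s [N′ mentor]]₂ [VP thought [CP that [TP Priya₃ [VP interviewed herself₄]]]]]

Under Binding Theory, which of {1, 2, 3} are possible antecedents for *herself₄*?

{3}

*herself* is an anaphor, so Principle A applies: it must be bound in its binding domain.
Binding domain of *herself₄*: the embedded TP, whose subject is Priya₃.
*Bianca₁* does not c-command the anaphor → cannot bind it.
*[Bianca₁'s mentor]₂* c-commands the anaphor but is outside its binding domain → cannot satisfy Principle A.
*Priya₃* c-commands the anaphor within its binding domain → licit binder.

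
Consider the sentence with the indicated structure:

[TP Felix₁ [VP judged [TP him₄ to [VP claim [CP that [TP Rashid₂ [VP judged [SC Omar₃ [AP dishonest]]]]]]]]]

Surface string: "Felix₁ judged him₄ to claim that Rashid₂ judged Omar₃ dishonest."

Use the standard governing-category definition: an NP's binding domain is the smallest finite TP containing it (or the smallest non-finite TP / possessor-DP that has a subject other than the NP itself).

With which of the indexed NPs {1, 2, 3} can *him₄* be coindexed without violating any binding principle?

*him* is a pronoun, so Principle B applies: it must be free in its binding domain.
Binding domain of *him₄*: the matrix TP, whose subject is Felix₁.
*Felix₁* c-commands the pronoun within its binding domain → coindexation would violate Principle B.
*Rashid₂*: the pronoun c-commands this R-expression → coindexation would violate Principle C on *Rashid₂*.
*Omar₃*: the pronoun c-commands this R-expression → coindexation would violate Principle C on *Omar₃*.

none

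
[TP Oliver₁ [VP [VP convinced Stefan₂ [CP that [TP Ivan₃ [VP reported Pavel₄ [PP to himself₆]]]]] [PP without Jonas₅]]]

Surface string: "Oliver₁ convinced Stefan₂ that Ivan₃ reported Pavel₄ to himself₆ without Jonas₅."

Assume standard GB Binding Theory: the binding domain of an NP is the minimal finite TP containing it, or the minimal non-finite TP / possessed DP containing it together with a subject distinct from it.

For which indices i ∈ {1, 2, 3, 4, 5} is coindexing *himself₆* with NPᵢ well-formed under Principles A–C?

*himself* is an anaphor, so Principle A applies: it must be bound in its binding domain.
Binding domain of *himself₆*: the embedded TP, whose subject is Ivan₃.
*Oliver₁* c-commands the anaphor but is outside its binding domain → cannot satisfy Principle A.
*Stefan₂* c-commands the anaphor but is outside its binding domain → cannot satisfy Principle A.
*Ivan₃* c-commands the anaphor within its binding domain → licit binder.
*Pavel₄* c-commands the anaphor within its binding domain → licit binder.
*Jonas₅* does not c-command the anaphor → cannot bind it.

{3, 4}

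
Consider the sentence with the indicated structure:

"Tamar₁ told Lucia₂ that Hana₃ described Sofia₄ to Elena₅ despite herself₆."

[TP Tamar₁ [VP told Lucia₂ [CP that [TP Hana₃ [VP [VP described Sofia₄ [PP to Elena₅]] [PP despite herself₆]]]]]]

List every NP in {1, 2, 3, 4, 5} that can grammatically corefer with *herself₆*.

{3}

*herself* is an anaphor, so Principle A applies: it must be bound in its binding domain.
Binding domain of *herself₆*: the embedded TP, whose subject is Hana₃.
*Tamar₁* c-commands the anaphor but is outside its binding domain → cannot satisfy Principle A.
*Lucia₂* c-commands the anaphor but is outside its binding domain → cannot satisfy Principle A.
*Hana₃* c-commands the anaphor within its binding domain → licit binder.
*Sofia₄* does not c-command the anaphor → cannot bind it.
*Elena₅* does not c-command the anaphor → cannot bind it.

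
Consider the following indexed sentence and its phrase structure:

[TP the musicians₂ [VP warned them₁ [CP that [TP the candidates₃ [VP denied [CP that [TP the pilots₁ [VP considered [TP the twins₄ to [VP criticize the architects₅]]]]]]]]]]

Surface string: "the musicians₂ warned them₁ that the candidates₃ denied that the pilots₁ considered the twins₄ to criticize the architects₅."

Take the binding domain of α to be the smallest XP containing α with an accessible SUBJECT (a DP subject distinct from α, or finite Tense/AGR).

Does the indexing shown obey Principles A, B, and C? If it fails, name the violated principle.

The two coindexed NPs are *them₁* and *the pilots₁*.
*the pilots₁* is an R-expression. Principle C requires it to be free everywhere.
*them₁* c-commands it and carries the same index.
The R-expression is bound → Principle C violation.

Principle C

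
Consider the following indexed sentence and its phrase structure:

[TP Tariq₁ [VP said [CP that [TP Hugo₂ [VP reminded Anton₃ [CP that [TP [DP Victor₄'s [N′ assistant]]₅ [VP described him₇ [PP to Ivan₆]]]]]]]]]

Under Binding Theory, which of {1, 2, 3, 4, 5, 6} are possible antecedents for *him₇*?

{1, 2, 3, 4}

*him* is a pronoun, so Principle B applies: it must be free in its binding domain.
Binding domain of *him₇*: the embedded TP, whose subject is [Victor₄'s assistant]₅.
*Tariq₁* c-commands the pronoun but from outside its binding domain, and is not c-commanded by it → coindexation permitted.
*Hugo₂* c-commands the pronoun but from outside its binding domain, and is not c-commanded by it → coindexation permitted.
*Anton₃* c-commands the pronoun but from outside its binding domain, and is not c-commanded by it → coindexation permitted.
*Victor₄* and the pronoun do not c-command one another → neither Principle B nor Principle C is at stake; coindexation permitted.
*[Victor₄'s assistant]₅* c-commands the pronoun within its binding domain → coindexation would violate Principle B.
*Ivan₆*: the pronoun c-commands this R-expression → coindexation would violate Principle C on *Ivan₆*.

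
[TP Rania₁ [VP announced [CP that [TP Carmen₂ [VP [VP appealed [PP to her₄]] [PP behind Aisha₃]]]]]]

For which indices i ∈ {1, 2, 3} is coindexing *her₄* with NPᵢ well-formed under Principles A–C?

{1, 3}

*her* is a pronoun, so Principle B applies: it must be free in its binding domain.
Binding domain of *her₄*: the embedded TP, whose subject is Carmen₂.
*Rania₁* c-commands the pronoun but from outside its binding domain, and is not c-commanded by it → coindexation permitted.
*Carmen₂* c-commands the pronoun within its binding domain → coindexation would violate Principle B.
*Aisha₃* and the pronoun do not c-command one another → neither Principle B nor Principle C is at stake; coindexation permitted.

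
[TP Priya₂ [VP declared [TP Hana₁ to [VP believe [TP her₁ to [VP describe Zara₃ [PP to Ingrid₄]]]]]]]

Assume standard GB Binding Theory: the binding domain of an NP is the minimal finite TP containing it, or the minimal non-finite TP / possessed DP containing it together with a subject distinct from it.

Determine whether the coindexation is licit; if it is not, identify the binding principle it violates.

The two coindexed NPs are *Hana₁* and *her₁*.
*her₁* is a pronoun. Its binding domain is the embedded TP, whose subject is Hana₁.
*Hana₁* c-commands it within that domain and carries the same index.
The pronoun is locally bound → Principle B violation.

Principle B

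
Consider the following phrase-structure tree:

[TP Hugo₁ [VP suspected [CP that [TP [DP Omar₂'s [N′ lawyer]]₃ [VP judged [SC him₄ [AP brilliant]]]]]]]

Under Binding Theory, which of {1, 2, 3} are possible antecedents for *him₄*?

{1, 2}

*him* is a pronoun, so Principle B applies: it must be free in its binding domain.
Binding domain of *him₄*: the embedded TP, whose subject is [Omar₂'s lawyer]₃.
*Hugo₁* c-commands the pronoun but from outside its binding domain, and is not c-commanded by it → coindexation permitted.
*Omar₂* and the pronoun do not c-command one another → neither Principle B nor Principle C is at stake; coindexation permitted.
*[Omar₂'s lawyer]₃* c-commands the pronoun within its binding domain → coindexation would violate Principle B.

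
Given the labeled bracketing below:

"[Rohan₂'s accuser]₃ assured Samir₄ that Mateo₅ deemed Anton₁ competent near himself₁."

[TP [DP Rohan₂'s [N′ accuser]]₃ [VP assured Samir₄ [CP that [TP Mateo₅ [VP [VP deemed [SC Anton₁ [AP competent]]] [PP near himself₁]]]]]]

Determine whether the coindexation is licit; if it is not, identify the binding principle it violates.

The two coindexed NPs are *Anton₁* and *himself₁*.
*himself₁* is an anaphor. Principle A requires it to be bound within its binding domain — the embedded TP, whose subject is Mateo₅.
Within that domain it is c-commanded by *Mateo₅*, which does not share its index.
*Anton₁* does not c-command the anaphor at all.
The anaphor is unbound in its domain → Principle A violation.

Principle A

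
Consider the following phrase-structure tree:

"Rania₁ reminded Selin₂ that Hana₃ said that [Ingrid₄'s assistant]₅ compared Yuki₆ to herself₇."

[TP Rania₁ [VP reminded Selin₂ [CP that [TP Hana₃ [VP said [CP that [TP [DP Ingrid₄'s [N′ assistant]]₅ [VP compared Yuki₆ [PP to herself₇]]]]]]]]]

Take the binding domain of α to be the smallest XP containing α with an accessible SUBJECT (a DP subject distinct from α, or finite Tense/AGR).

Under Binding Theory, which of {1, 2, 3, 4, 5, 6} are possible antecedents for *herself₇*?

*herself* is an anaphor, so Principle A applies: it must be bound in its binding domain.
Binding domain of *herself₇*: the embedded TP, whose subject is [Ingrid₄'s assistant]₅.
*Rania₁* c-commands the anaphor but is outside its binding domain → cannot satisfy Principle A.
*Selin₂* c-commands the anaphor but is outside its binding domain → cannot satisfy Principle A.
*Hana₃* c-commands the anaphor but is outside its binding domain → cannot satisfy Principle A.
*Ingrid₄* does not c-command the anaphor → cannot bind it.
*[Ingrid₄'s assistant]₅* c-commands the anaphor within its binding domain → licit binder.
*Yuki₆* c-commands the anaphor within its binding domain → licit binder.

{5, 6}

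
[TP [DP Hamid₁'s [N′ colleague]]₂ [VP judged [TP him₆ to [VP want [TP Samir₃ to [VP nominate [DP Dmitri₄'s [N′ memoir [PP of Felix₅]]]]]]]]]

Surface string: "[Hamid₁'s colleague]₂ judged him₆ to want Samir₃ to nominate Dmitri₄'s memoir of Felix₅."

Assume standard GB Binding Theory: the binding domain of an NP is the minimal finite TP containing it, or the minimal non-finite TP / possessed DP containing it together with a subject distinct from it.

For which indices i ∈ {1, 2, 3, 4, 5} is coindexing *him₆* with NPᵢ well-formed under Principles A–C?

*him* is a pronoun, so Principle B applies: it must be free in its binding domain.
Binding domain of *him₆*: the matrix TP, whose subject is [Hamid₁'s colleague]₂.
*Hamid₁* and the pronoun do not c-command one another → neither Principle B nor Principle C is at stake; coindexation permitted.
*[Hamid₁'s colleague]₂* c-commands the pronoun within its binding domain → coindexation would violate Principle B.
*Samir₃*: the pronoun c-commands this R-expression → coindexation would violate Principle C on *Samir₃*.
*Dmitri₄*: the pronoun c-commands this R-expression → coindexation would violate Principle C on *Dmitri₄*.
*Felix₅*: the pronoun c-commands this R-expression → coindexation would violate Principle C on *Felix₅*.

{1}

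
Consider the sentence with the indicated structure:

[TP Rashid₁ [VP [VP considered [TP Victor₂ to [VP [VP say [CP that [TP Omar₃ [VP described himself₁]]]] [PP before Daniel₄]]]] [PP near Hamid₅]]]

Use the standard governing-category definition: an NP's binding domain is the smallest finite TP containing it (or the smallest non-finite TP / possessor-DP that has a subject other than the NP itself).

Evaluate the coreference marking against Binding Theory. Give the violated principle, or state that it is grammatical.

Principle A

The two coindexed NPs are *Rashid₁* and *himself₁*.
*himself₁* is an anaphor. Principle A requires it to be bound within its binding domain — the embedded TP, whose subject is Omar₃.
Within that domain it is c-commanded by *Omar₃*, which does not share its index.
*Rashid₁* does c-command the anaphor, but from outside its binding domain.
The anaphor is unbound in its domain → Principle A violation.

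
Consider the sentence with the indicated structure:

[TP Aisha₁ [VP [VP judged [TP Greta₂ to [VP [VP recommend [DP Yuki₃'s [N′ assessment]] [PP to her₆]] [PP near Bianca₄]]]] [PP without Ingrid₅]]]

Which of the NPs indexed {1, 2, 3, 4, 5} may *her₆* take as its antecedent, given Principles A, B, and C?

{1, 3, 4, 5}

*her* is a pronoun, so Principle B applies: it must be free in its binding domain.
Binding domain of *her₆*: the embedded TP, whose subject is Greta₂.
*Aisha₁* c-commands the pronoun but from outside its binding domain, and is not c-commanded by it → coindexation permitted.
*Greta₂* c-commands the pronoun within its binding domain → coindexation would violate Principle B.
*Yuki₃* and the pronoun do not c-command one another → neither Principle B nor Principle C is at stake; coindexation permitted.
*Bianca₄* and the pronoun do not c-command one another → neither Principle B nor Principle C is at stake; coindexation permitted.
*Ingrid₅* and the pronoun do not c-command one another → neither Principle B nor Principle C is at stake; coindexation permitted.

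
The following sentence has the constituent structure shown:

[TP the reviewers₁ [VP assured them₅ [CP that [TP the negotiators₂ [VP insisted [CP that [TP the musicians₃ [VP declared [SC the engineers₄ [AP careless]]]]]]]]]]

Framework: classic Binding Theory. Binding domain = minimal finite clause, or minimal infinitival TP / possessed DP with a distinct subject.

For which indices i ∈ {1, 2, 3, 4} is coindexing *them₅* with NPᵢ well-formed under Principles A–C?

none

*them* is a pronoun, so Principle B applies: it must be free in its binding domain.
Binding domain of *them₅*: the matrix TP, whose subject is the reviewers₁.
*the reviewers₁* c-commands the pronoun within its binding domain → coindexation would violate Principle B.
*the negotiators₂*: the pronoun c-commands this R-expression → coindexation would violate Principle C on *the negotiators₂*.
*the musicians₃*: the pronoun c-commands this R-expression → coindexation would violate Principle C on *the musicians₃*.
*the engineers₄*: the pronoun c-commands this R-expression → coindexation would violate Principle C on *the engineers₄*.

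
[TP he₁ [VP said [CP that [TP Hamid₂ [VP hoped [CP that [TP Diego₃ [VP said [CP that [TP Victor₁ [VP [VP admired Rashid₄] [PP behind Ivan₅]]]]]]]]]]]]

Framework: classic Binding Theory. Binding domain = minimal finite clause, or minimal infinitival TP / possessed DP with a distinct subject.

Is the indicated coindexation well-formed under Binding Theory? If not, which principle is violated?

Principle C

The two coindexed NPs are *he₁* and *Victor₁*.
*Victor₁* is an R-expression. Principle C requires it to be free everywhere.
*he₁* c-commands it and carries the same index.
The R-expression is bound → Principle C violation.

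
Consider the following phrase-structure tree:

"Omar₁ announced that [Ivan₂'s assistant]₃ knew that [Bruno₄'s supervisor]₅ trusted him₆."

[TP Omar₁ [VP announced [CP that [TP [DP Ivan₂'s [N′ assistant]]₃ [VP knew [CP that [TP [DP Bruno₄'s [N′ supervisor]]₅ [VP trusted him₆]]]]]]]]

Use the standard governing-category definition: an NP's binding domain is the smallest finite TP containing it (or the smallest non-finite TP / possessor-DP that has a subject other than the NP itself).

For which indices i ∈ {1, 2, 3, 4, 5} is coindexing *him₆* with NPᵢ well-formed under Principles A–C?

*him* is a pronoun, so Principle B applies: it must be free in its binding domain.
Binding domain of *him₆*: the embedded TP, whose subject is [Bruno₄'s supervisor]₅.
*Omar₁* c-commands the pronoun but from outside its binding domain, and is not c-commanded by it → coindexation permitted.
*Ivan₂* and the pronoun do not c-command one another → neither Principle B nor Principle C is at stake; coindexation permitted.
*[Ivan₂'s assistant]₃* c-commands the pronoun but from outside its binding domain, and is not c-commanded by it → coindexation permitted.
*Bruno₄* and the pronoun do not c-command one another → neither Principle B nor Principle C is at stake; coindexation permitted.
*[Bruno₄'s supervisor]₅* c-commands the pronoun within its binding domain → coindexation would violate Principle B.

{1, 2, 3, 4}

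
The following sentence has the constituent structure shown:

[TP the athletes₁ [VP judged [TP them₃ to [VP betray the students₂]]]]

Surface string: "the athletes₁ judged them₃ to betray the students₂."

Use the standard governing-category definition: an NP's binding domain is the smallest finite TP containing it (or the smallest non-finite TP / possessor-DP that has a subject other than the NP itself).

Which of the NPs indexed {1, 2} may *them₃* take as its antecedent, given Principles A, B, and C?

none

*them* is a pronoun, so Principle B applies: it must be free in its binding domain.
Binding domain of *them₃*: the matrix TP, whose subject is the athletes₁.
*the athletes₁* c-commands the pronoun within its binding domain → coindexation would violate Principle B.
*the students₂*: the pronoun c-commands this R-expression → coindexation would violate Principle C on *the students₂*.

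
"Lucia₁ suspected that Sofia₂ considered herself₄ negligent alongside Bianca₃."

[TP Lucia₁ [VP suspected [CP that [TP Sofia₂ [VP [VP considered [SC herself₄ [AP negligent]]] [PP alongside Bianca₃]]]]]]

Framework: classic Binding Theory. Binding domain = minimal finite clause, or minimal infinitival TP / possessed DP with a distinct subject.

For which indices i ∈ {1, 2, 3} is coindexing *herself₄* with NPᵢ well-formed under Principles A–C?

*herself* is an anaphor, so Principle A applies: it must be bound in its binding domain.
Binding domain of *herself₄*: the embedded TP, whose subject is Sofia₂.
*Lucia₁* c-commands the anaphor but is outside its binding domain → cannot satisfy Principle A.
*Sofia₂* c-commands the anaphor within its binding domain → licit binder.
*Bianca₃* does not c-command the anaphor → cannot bind it.

{2}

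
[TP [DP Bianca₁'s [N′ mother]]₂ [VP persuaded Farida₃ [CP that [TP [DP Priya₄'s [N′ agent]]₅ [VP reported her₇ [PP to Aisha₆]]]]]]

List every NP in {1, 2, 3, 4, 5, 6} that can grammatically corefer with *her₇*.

*her* is a pronoun, so Principle B applies: it must be free in its binding domain.
Binding domain of *her₇*: the embedded TP, whose subject is [Priya₄'s agent]₅.
*Bianca₁* and the pronoun do not c-command one another → neither Principle B nor Principle C is at stake; coindexation permitted.
*[Bianca₁'s mother]₂* c-commands the pronoun but from outside its binding domain, and is not c-commanded by it → coindexation permitted.
*Farida₃* c-commands the pronoun but from outside its binding domain, and is not c-commanded by it → coindexation permitted.
*Priya₄* and the pronoun do not c-command one another → neither Principle B nor Principle C is at stake; coindexation permitted.
*[Priya₄'s agent]₅* c-commands the pronoun within its binding domain → coindexation would violate Principle B.
*Aisha₆*: the pronoun c-commands this R-expression → coindexation would violate Principle C on *Aisha₆*.

{1, 2, 3, 4}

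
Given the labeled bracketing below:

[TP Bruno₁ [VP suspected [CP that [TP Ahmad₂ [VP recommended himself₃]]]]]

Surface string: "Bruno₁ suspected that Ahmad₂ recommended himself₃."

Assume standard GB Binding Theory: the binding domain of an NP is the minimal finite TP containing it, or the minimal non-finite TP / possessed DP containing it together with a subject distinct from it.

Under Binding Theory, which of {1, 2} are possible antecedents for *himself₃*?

*himself* is an anaphor, so Principle A applies: it must be bound in its binding domain.
Binding domain of *himself₃*: the embedded TP, whose subject is Ahmad₂.
*Bruno₁* c-commands the anaphor but is outside its binding domain → cannot satisfy Principle A.
*Ahmad₂* c-commands the anaphor within its binding domain → licit binder.

{2}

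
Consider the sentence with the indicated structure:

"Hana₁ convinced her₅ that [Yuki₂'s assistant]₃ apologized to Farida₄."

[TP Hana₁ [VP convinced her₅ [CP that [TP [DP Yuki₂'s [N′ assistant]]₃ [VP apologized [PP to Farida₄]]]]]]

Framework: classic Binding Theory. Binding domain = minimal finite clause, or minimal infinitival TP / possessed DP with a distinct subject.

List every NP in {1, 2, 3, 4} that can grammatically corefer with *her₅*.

*her* is a pronoun, so Principle B applies: it must be free in its binding domain.
Binding domain of *her₅*: the matrix TP, whose subject is Hana₁.
*Hana₁* c-commands the pronoun within its binding domain → coindexation would violate Principle B.
*Yuki₂*: the pronoun c-commands this R-expression → coindexation would violate Principle C on *Yuki₂*.
*[Yuki₂'s assistant]₃*: the pronoun c-commands this R-expression → coindexation would violate Principle C on *[Yuki₂'s assistant]₃*.
*Farida₄*: the pronoun c-commands this R-expression → coindexation would violate Principle C on *Farida₄*.

none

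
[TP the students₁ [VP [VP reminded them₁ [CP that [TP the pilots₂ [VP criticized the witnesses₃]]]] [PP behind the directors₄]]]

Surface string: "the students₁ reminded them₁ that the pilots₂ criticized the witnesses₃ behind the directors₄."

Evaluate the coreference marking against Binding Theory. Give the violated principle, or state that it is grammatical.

The two coindexed NPs are *the students₁* and *them₁*.
*them₁* is a pronoun. Its binding domain is the matrix TP, whose subject is the students₁.
*the students₁* c-commands it within that domain and carries the same index.
The pronoun is locally bound → Principle B violation.

Principle B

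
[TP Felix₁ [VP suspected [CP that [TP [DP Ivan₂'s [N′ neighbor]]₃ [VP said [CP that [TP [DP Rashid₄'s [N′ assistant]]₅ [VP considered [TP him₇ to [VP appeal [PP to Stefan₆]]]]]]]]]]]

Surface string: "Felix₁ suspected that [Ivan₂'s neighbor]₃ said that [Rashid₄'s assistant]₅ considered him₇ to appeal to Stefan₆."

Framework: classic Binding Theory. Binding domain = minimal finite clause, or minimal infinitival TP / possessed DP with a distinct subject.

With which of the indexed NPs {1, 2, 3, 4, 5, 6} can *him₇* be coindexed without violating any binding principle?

*him* is a pronoun, so Principle B applies: it must be free in its binding domain.
Binding domain of *him₇*: the embedded TP, whose subject is [Rashid₄'s assistant]₅.
*Felix₁* c-commands the pronoun but from outside its binding domain, and is not c-commanded by it → coindexation permitted.
*Ivan₂* and the pronoun do not c-command one another → neither Principle B nor Principle C is at stake; coindexation permitted.
*[Ivan₂'s neighbor]₃* c-commands the pronoun but from outside its binding domain, and is not c-commanded by it → coindexation permitted.
*Rashid₄* and the pronoun do not c-command one another → neither Principle B nor Principle C is at stake; coindexation permitted.
*[Rashid₄'s assistant]₅* c-commands the pronoun within its binding domain → coindexation would violate Principle B.
*Stefan₆*: the pronoun c-commands this R-expression → coindexation would violate Principle C on *Stefan₆*.

{1, 2, 3, 4}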